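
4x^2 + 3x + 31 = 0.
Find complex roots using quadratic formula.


disc = 3^2 - 4*4*31 = 9 - 496 = -487
sqrt(|disc|) = sqrt(487) = 22.0681
Real part = -3/(2*4) = -0.3750
Imag part = 22.0681/(2*4) = 2.7585

-0.3750 ± 2.7585i


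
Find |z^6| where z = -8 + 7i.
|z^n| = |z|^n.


|z| = sqrt(64+49) = sqrt(113) = 10.6301
|z^6| = |z|^6 = (sqrt(113))^6 = 113^3 = 1442897

|z^6| = 1442897


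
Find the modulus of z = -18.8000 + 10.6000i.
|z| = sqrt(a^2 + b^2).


|z| = sqrt((-18.8)^2 + 10.6^2) = sqrt(353.44 + 112.36) = sqrt(465.8) = 21.5824

|z| = 21.5824


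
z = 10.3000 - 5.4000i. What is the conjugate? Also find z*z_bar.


z_bar = 10.3000 + 5.4000i
z*z_bar = 10.3^2 + (-5.4)^2 = 106.09 + 29.16 = 135.25

z_bar = 10.3000 + 5.4000i, z*z_bar = 135.25


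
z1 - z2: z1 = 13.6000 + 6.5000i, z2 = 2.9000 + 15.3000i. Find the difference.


Real: 13.6 - 2.9 = 10.7
Imag: 6.5 - 15.3 = -8.8

10.7000 - 8.8000i


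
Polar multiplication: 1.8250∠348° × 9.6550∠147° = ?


r = 1.8250 * 9.6550 = 17.6204
theta = 348° + 147° = 495° = 135° (mod 360)

17.6204 cis(135°)


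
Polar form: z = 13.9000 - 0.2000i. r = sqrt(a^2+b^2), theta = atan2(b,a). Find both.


r = sqrt(193.21+0.04) = sqrt(193.25) = 13.9014
theta = atan2(-0.2, 13.9) = -0.8243 degrees

r = 13.9014, theta = -0.8243 degrees


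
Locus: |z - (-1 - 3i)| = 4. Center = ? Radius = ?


|z - z0| = r is a circle with center z0 and radius r.
Center = (-1, -3), radius = 4

Circle with center (-1, -3) and radius 4


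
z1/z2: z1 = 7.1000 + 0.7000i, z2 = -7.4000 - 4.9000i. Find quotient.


Conjugate of z2 = -7.4000 + 4.9000i
Numerator: (7.1000 + 0.7000i)(-7.4000 + 4.9000i) = -55.9700 + 29.6100i
Denominator: (-7.4)^2 + (-4.9)^2 = 78.77
Result = (-55.9700 + 29.6100i)/78.77

-0.7105 + 0.3759i


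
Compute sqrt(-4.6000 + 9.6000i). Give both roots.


|z| = sqrt(21.16+92.16) = 10.6452
sqrt((|z|+a)/2) = sqrt((10.6452+(-4.6))/2) = sqrt(3.0226) = 1.7386
sqrt((|z|-a)/2) = sqrt((10.6452-(-4.6))/2) = sqrt(7.6226) = 2.7609

±(1.7386 + 2.7609i) i.e. 1.7386 + 2.7609i and -1.7386 - 2.7609i


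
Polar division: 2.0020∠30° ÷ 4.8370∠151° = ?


r = 2.0020 / 4.8370 = 0.4139
theta = 30° - 151° = -121° = 239° (mod 360)

0.4139 cis(239°)


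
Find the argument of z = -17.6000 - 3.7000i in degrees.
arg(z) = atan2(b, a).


Re = -17.6, Im = -3.7
arg = atan2(-3.7, -17.6) = -168.1277 degrees

arg(z) = -168.1277 degrees


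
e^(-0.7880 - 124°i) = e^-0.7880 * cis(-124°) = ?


e^-0.7880 = 0.4548
cos(-124°) = -0.5592
sin(-124°) = -0.829
Real = 0.4548*(-0.5592) = -0.2543
Imag = 0.4548*(-0.829) = -0.3770

-0.2543 - 0.3770i


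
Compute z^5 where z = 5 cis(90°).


r^5 = 5^5 = 3125
n*theta = 5*90° = 450° = 90° (mod 360)
a = 3125*cos(90°) = 0
b = 3125*sin(90°) = 3125.0000

3125 cis(90°) = 0 + 3125.0000i


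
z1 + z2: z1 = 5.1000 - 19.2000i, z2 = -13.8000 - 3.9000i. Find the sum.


Real: 5.1 - 13.8 = -8.7
Imag: -19.2 - 3.9 = -23.1

-8.7000 - 23.1000i


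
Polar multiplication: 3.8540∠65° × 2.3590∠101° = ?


r = 3.8540 * 2.3590 = 9.0916
theta = 65° + 101° = 166° = 166° (mod 360)

9.0916 cis(166°)


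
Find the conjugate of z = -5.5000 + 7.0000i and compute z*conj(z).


z_bar = -5.5000 - 7.0000i
z*z_bar = (-5.5)^2 + 7^2 = 30.25 + 49 = 79.25

z_bar = -5.5000 - 7.0000i, z*z_bar = 79.25


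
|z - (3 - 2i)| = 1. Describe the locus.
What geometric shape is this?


|z - z0| = r is a circle with center z0 and radius r.
Center = (3, -2), radius = 1

Circle with center (3, -2) and radius 1


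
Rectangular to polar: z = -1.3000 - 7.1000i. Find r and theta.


r = sqrt(1.69+50.41) = sqrt(52.1) = 7.2180
theta = atan2(-7.1, -1.3) = -100.3758 degrees

r = 7.2180, theta = -100.3758 degrees


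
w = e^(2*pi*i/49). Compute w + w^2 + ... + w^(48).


With w = e^(2*pi*i/49), all 49 of the 49th roots of unity w^0 = 1, w, ..., w^(48) sum to 0: 1 + w + ... + w^(48) = (1 - w^49)/(1 - w) = 0 since w^49 = 1, w ≠ 1.
Removing the root 1: w + w^2 + ... + w^(48) = 0 - 1 = -1

Sum = -1


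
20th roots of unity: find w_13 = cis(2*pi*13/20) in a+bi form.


Angle = 360*13/20 = 234°
a = cos(234°) = -0.5878
b = sin(234°) = -0.8090

-0.5878 - 0.8090i


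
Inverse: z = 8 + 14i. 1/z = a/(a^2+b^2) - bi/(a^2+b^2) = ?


|z|^2 = 64+196 = 260
1/z = (8 - 14i)/260

1/z = 0.0308 - 0.0538i


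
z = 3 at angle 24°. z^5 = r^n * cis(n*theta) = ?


r^5 = 3^5 = 243
n*theta = 5*24° = 120° = 120° (mod 360)
a = 243*cos(120°) = -121.5000
b = 243*sin(120°) = 210.4442

243 cis(120°) = -121.5000 + 210.4442i


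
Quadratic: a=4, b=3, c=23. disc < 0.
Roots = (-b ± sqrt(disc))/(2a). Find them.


disc = 3^2 - 4*4*23 = 9 - 368 = -359
sqrt(|disc|) = sqrt(359) = 18.9473
Real part = -3/(2*4) = -0.3750
Imag part = 18.9473/(2*4) = 2.3684

-0.3750 ± 2.3684i


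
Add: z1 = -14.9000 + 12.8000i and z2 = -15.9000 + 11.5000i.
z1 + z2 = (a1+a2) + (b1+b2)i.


Real: -14.9 - 15.9 = -30.8
Imag: 12.8 + 11.5 = 24.3

-30.8000 + 24.3000i


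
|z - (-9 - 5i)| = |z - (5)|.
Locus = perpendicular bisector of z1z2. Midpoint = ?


Equal distances means the locus is the perpendicular bisector of z1 and z2.
Midpoint = ((-9+5)/2, (-5+0)/2) = (-2.0000, -2.5000)

Perpendicular bisector through (-2.0000, -2.5000)


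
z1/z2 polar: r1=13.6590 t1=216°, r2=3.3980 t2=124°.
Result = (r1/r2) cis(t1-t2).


r = 13.6590 / 3.3980 = 4.0197
theta = 216° - 124° = 92° = 92° (mod 360)

4.0197 cis(92°)


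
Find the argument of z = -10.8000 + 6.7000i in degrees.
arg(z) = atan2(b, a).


Re = -10.8, Im = 6.7
arg = atan2(6.7, -10.8) = 148.1858 degrees

arg(z) = 148.1858 degrees


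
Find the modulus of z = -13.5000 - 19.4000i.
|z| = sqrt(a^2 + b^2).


|z| = sqrt((-13.5)^2 + (-19.4)^2) = sqrt(182.25 + 376.36) = sqrt(558.61) = 23.6349

|z| = 23.6349


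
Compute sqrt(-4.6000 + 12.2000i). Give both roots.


|z| = sqrt(21.16+148.84) = 13.0384
sqrt((|z|+a)/2) = sqrt((13.0384+(-4.6))/2) = sqrt(4.2192) = 2.0541
sqrt((|z|-a)/2) = sqrt((13.0384-(-4.6))/2) = sqrt(8.8192) = 2.9697

±(2.0541 + 2.9697i) i.e. 2.0541 + 2.9697i and -2.0541 - 2.9697i


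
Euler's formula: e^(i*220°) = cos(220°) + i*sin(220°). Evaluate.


cos(220°) = -0.7660
sin(220°) = -0.6428

e^(i*220°) = -0.7660 - 0.6428i


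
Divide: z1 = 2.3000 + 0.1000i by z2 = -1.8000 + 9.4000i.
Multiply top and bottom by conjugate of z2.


Conjugate of z2 = -1.8000 - 9.4000i
Numerator: (2.3000 + 0.1000i)(-1.8000 - 9.4000i) = -3.2000 - 21.8000i
Denominator: (-1.8)^2 + 9.4^2 = 91.6
Result = (-3.2000 - 21.8000i)/91.6

-0.0349 - 0.2380i


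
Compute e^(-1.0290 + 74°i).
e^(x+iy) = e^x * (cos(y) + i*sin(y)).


e^-1.0290 = 0.35736
cos(74°) = 0.2756
sin(74°) = 0.9613
Real = 0.35736*0.2756 = 0.0985
Imag = 0.35736*0.9613 = 0.3435

0.0985 + 0.3435i


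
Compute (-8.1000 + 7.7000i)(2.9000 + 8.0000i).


Real = -8.1*2.9 - 7.7*8 = -23.49 - 61.6 = -85.09
Imag = -8.1*8 + 2.9*7.7 = -64.8 + 22.33 = -42.47

-85.0900 - 42.4700i


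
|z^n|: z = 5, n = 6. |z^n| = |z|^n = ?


|z| = sqrt(25+0) = sqrt(25) = 5
|z^6| = |z|^6 = 5^6 = 15625

|z^6| = 15625


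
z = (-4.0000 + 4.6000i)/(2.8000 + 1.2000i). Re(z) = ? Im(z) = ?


Multiply by conjugate: (-4.0000 + 4.6000i)(2.8000 - 1.2000i) / (2.8^2 + 1.2^2)
Numerator real = -4*2.8 + 4.6*1.2 = -5.68
Numerator imag = 4.6*2.8 - (-4)*1.2 = 17.68
Denominator = 9.28
Re(z) = -5.68/9.28 = -0.6121
Im(z) = 17.68/9.28 = 1.9052

Re(z) = -0.6121, Im(z) = 1.9052


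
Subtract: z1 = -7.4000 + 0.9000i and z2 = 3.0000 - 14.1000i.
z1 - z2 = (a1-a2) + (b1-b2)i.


Real: -7.4 - 3 = -10.4
Imag: 0.9 + 14.1 = 15

-10.4000 + 15.0000i


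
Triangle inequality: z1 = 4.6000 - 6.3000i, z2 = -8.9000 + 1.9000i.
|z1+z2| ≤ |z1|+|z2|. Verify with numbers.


|z1| = sqrt(4.6^2 + (-6.3)^2) = sqrt(60.85) = 7.8006
|z2| = sqrt((-8.9)^2 + 1.9^2) = sqrt(82.82) = 9.1005
z1+z2 = -4.3000 - 4.4000i
|z1+z2| = sqrt(37.85) = 6.1522
|z1|+|z2| = 7.8006 + 9.1005 = 16.9011

|z1+z2| = 6.1522 ≤ |z1|+|z2| = 16.9011 (verified)


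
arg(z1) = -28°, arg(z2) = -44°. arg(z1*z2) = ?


arg(z1*z2) = -28° - 44° = -72°
Normalized to (-180°, 180°]: -72°

-72°


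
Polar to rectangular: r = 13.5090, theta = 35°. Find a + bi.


a = 13.5090*cos(35°) = 13.5090*0.81915 = 11.0659
b = 13.5090*sin(35°) = 13.5090*0.573576 = 7.7484

11.0659 + 7.7484i


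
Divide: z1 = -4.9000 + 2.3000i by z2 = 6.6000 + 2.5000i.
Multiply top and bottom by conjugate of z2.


Conjugate of z2 = 6.6000 - 2.5000i
Numerator: (-4.9000 + 2.3000i)(6.6000 - 2.5000i) = -26.5900 + 27.4300i
Denominator: 6.6^2 + 2.5^2 = 49.81
Result = (-26.5900 + 27.4300i)/49.81

-0.5338 + 0.5507i


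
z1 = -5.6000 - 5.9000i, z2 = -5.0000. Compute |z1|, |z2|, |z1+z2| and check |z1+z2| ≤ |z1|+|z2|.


|z1| = sqrt((-5.6)^2 + (-5.9)^2) = sqrt(66.17) = 8.1345
|z2| = sqrt((-5)^2 + 0^2) = sqrt(25) = 5.0000
z1+z2 = -10.6000 - 5.9000i
|z1+z2| = sqrt(147.17) = 12.1314
|z1|+|z2| = 8.1345 + 5.0000 = 13.1345

|z1+z2| = 12.1314 ≤ |z1|+|z2| = 13.1345 (verified)


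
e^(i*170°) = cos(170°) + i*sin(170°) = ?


cos(170°) = -0.9848
sin(170°) = 0.1736

e^(i*170°) = -0.9848 + 0.1736i


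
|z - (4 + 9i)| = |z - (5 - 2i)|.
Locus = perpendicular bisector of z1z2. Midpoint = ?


Equal distances means the locus is the perpendicular bisector of z1 and z2.
Midpoint = ((4+5)/2, (9+(-2))/2) = (4.5000, 3.5000)

Perpendicular bisector through (4.5000, 3.5000)


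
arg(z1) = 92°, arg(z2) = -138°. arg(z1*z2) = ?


arg(z1*z2) = 92° - 138° = -46°
Normalized to (-180°, 180°]: -46°

-46°


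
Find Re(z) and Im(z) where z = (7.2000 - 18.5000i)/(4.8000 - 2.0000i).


Multiply by conjugate: (7.2000 - 18.5000i)(4.8000 + 2.0000i) / (4.8^2 + (-2)^2)
Numerator real = 7.2*4.8 - (18.5)*(-2) = 71.56
Numerator imag = -18.5*4.8 - 7.2*(-2) = -74.4
Denominator = 27.04
Re(z) = 71.56/27.04 = 2.6464
Im(z) = -74.4/27.04 = -2.7515

Re(z) = 2.6464, Im(z) = -2.7515


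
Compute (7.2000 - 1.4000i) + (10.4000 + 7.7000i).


Real: 7.2 + 10.4 = 17.6
Imag: -1.4 + 7.7 = 6.3

17.6000 + 6.3000i


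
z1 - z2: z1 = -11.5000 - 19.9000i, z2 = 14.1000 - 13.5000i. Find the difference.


Real: -11.5 - 14.1 = -25.6
Imag: -19.9 + 13.5 = -6.4

-25.6000 - 6.4000i


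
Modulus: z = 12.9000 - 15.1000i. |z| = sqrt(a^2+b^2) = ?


|z| = sqrt(12.9^2 + (-15.1)^2) = sqrt(166.41 + 228.01) = sqrt(394.42) = 19.8600

|z| = 19.8600


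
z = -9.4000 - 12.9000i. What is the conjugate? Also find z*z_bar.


z_bar = -9.4000 + 12.9000i
z*z_bar = (-9.4)^2 + (-12.9)^2 = 88.36 + 166.41 = 254.77

z_bar = -9.4000 + 12.9000i, z*z_bar = 254.77


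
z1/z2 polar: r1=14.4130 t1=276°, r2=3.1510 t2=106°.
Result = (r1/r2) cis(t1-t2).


r = 14.4130 / 3.1510 = 4.5741
theta = 276° - 106° = 170° = 170° (mod 360)

4.5741 cis(170°)


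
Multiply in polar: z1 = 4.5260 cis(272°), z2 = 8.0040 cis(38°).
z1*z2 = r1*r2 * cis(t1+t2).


r = 4.5260 * 8.0040 = 36.2261
theta = 272° + 38° = 310° = 310° (mod 360)

36.2261 cis(310°)


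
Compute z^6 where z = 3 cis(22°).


r^6 = 3^6 = 729
n*theta = 6*22° = 132° = 132° (mod 360)
a = 729*cos(132°) = -487.7962
b = 729*sin(132°) = 541.7526

729 cis(132°) = -487.7962 + 541.7526i


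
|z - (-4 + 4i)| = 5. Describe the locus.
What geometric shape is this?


|z - z0| = r is a circle with center z0 and radius r.
Center = (-4, 4), radius = 5

Circle with center (-4, 4) and radius 5


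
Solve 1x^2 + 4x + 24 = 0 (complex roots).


disc = 4^2 - 4*1*24 = 16 - 96 = -80
sqrt(|disc|) = sqrt(80) = 8.9443
Real part = -4/(2*1) = -2.0000
Imag part = 8.9443/(2*1) = 4.4721

-2.0000 ± 4.4721i


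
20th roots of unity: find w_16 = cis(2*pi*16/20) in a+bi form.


Angle = 360*16/20 = 288°
a = cos(288°) = 0.3090
b = sin(288°) = -0.9511

0.3090 - 0.9511i


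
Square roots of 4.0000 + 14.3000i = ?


|z| = sqrt(16+204.49) = 14.8489
sqrt((|z|+a)/2) = sqrt((14.8489+4)/2) = sqrt(9.4245) = 3.0699
sqrt((|z|-a)/2) = sqrt((14.8489-4)/2) = sqrt(5.4245) = 2.3290

±(3.0699 + 2.3290i) i.e. 3.0699 + 2.3290i and -3.0699 - 2.3290i


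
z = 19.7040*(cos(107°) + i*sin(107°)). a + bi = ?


a = 19.7040*cos(107°) = 19.7040*(-0.29237) = -5.7609
b = 19.7040*sin(107°) = 19.7040*0.956305 = 18.8430

-5.7609 + 18.8430i


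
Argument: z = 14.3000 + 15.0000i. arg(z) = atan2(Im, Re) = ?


Re = 14.3, Im = 15
arg = atan2(15, 14.3) = 46.3686 degrees

arg(z) = 46.3686 degrees


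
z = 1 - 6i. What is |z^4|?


|z| = sqrt(1+36) = sqrt(37) = 6.0828
|z^4| = |z|^4 = (sqrt(37))^4 = 37^2 = 1369

|z^4| = 1369


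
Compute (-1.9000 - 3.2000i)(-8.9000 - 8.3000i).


Real = -1.9*(-8.9) - (-3.2)*(-8.3) = 16.91 - 26.56 = -9.65
Imag = -1.9*(-8.3) - (8.9)*(-3.2) = 15.77 + 28.48 = 44.25

-9.6500 + 44.2500i


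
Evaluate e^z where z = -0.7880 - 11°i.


e^-0.7880 = 0.4548
cos(-11°) = 0.9816
sin(-11°) = -0.1908
Real = 0.4548*0.9816 = 0.4464
Imag = 0.4548*(-0.1908) = -0.0868

0.4464 - 0.0868i


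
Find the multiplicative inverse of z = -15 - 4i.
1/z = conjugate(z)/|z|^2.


|z|^2 = 225+16 = 241
1/z = (-15 + 4i)/241

1/z = -0.0622 + 0.0166i


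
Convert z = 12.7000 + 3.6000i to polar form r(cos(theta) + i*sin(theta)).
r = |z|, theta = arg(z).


r = sqrt(161.29+12.96) = sqrt(174.25) = 13.2004
theta = atan2(3.6, 12.7) = 15.8262 degrees

r = 13.2004, theta = 15.8262 degrees


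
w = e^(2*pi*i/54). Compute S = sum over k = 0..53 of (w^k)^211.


The roots are w_k = w^k with w = e^(2*pi*i/54), and (w^k)^211 = (w^211)^k.
So S = 1 + u + u^2 + ... + u^(53) with u = w^211.
211 = 3*54 + 49, so 211 is not a multiple of 54: u = (w^54)^3 * w^49 = w^49 ≠ 1 (w is a primitive 54th root), while u^54 = (w^54)^211 = 1.
Geometric series: S = (1 - u^54)/(1 - u) = (1 - 1)/(1 - u) = 0

S = 0


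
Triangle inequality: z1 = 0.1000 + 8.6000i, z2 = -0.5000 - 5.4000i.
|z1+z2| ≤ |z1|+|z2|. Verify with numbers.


|z1| = sqrt(0.1^2 + 8.6^2) = sqrt(73.97) = 8.6006
|z2| = sqrt((-0.5)^2 + (-5.4)^2) = sqrt(29.41) = 5.4231
z1+z2 = -0.4000 + 3.2000i
|z1+z2| = sqrt(10.4) = 3.2249
|z1|+|z2| = 8.6006 + 5.4231 = 14.0237

|z1+z2| = 3.2249 ≤ |z1|+|z2| = 14.0237 (verified)


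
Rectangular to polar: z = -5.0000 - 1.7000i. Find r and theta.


r = sqrt(25+2.89) = sqrt(27.89) = 5.2811
theta = atan2(-1.7, -5) = -161.2220 degrees

r = 5.2811, theta = -161.2220 degrees


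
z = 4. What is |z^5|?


|z| = sqrt(16+0) = sqrt(16) = 4
|z^5| = |z|^5 = 4^5 = 1024

|z^5| = 1024


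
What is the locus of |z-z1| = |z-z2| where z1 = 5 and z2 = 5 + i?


Equal distances means the locus is the perpendicular bisector of z1 and z2.
Midpoint = ((5+5)/2, (0+1)/2) = (5.0000, 0.5000)

Perpendicular bisector through (5.0000, 0.5000)


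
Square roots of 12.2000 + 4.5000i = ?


|z| = sqrt(148.84+20.25) = 13.0035
sqrt((|z|+a)/2) = sqrt((13.0035+12.2)/2) = sqrt(12.6017) = 3.5499
sqrt((|z|-a)/2) = sqrt((13.0035-12.2)/2) = sqrt(0.4017) = 0.6338

±(3.5499 + 0.6338i) i.e. 3.5499 + 0.6338i and -3.5499 - 0.6338i


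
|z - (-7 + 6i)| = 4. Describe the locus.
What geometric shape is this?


|z - z0| = r is a circle with center z0 and radius r.
Center = (-7, 6), radius = 4

Circle with center (-7, 6) and radius 4


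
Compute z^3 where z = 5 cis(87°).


r^3 = 5^3 = 125
n*theta = 3*87° = 261° = 261° (mod 360)
a = 125*cos(261°) = -19.5543
b = 125*sin(261°) = -123.4610

125 cis(261°) = -19.5543 - 123.4610i


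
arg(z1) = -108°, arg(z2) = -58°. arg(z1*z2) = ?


arg(z1*z2) = -108° - 58° = -166°
Normalized to (-180°, 180°]: -166°

-166°


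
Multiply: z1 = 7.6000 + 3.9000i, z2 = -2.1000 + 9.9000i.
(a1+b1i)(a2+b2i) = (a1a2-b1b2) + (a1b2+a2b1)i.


Real = 7.6*(-2.1) - 3.9*9.9 = -15.96 - 38.61 = -54.57
Imag = 7.6*9.9 - (2.1)*3.9 = 75.24 - (8.19) = 67.05

-54.5700 + 67.0500i


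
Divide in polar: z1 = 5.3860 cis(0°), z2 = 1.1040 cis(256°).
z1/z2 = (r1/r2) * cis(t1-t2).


r = 5.3860 / 1.1040 = 4.8786
theta = 0° - 256° = -256° = 104° (mod 360)

4.8786 cis(104°)


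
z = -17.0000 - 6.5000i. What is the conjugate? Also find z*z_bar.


z_bar = -17.0000 + 6.5000i
z*z_bar = (-17)^2 + (-6.5)^2 = 289 + 42.25 = 331.25

z_bar = -17.0000 + 6.5000i, z*z_bar = 331.25


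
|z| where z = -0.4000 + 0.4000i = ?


|z| = sqrt((-0.4)^2 + 0.4^2) = sqrt(0.16 + 0.16) = sqrt(0.32) = 0.5657

|z| = 0.5657


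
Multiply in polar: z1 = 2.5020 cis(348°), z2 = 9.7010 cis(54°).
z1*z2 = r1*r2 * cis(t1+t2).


r = 2.5020 * 9.7010 = 24.2719
theta = 348° + 54° = 402° = 42° (mod 360)

24.2719 cis(42°)


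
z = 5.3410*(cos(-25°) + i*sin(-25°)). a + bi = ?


a = 5.3410*cos(-25°) = 5.3410*0.90631 = 4.8406
b = 5.3410*sin(-25°) = 5.3410*(-0.42262) = -2.2572

4.8406 - 2.2572i


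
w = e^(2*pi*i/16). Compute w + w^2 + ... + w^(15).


With w = e^(2*pi*i/16), all 16 of the 16th roots of unity w^0 = 1, w, ..., w^(15) sum to 0: 1 + w + ... + w^(15) = (1 - w^16)/(1 - w) = 0 since w^16 = 1, w ≠ 1.
Removing the root 1: w + w^2 + ... + w^(15) = 0 - 1 = -1

Sum = -1


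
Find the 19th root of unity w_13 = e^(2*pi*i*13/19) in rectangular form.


Angle = 360*13/19 = 246.3158°
a = cos(246.3158°) = -0.4017
b = sin(246.3158°) = -0.9158

-0.4017 - 0.9158i


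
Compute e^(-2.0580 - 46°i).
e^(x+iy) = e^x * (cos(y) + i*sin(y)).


e^-2.0580 = 0.1277
cos(-46°) = 0.6947
sin(-46°) = -0.7193
Real = 0.1277*0.6947 = 0.0887
Imag = 0.1277*(-0.7193) = -0.0919

0.0887 - 0.0919i


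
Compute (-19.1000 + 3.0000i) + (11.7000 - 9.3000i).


Real: -19.1 + 11.7 = -7.4
Imag: 3 - 9.3 = -6.3

-7.4000 - 6.3000i


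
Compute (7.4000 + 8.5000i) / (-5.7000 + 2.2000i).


Conjugate of z2 = -5.7000 - 2.2000i
Numerator: (7.4000 + 8.5000i)(-5.7000 - 2.2000i) = -23.4800 - 64.7300i
Denominator: (-5.7)^2 + 2.2^2 = 37.33
Result = (-23.4800 - 64.7300i)/37.33

-0.6290 - 1.7340i


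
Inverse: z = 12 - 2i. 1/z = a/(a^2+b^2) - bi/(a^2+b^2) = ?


|z|^2 = 144+4 = 148
1/z = (12 + 2i)/148

1/z = 0.0811 + 0.0135i


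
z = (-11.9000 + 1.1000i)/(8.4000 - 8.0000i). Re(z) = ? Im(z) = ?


Multiply by conjugate: (-11.9000 + 1.1000i)(8.4000 + 8.0000i) / (8.4^2 + (-8)^2)
Numerator real = -11.9*8.4 + 1.1*(-8) = -108.76
Numerator imag = 1.1*8.4 - (-11.9)*(-8) = -85.96
Denominator = 134.56
Re(z) = -108.76/134.56 = -0.8083
Im(z) = -85.96/134.56 = -0.6388

Re(z) = -0.8083, Im(z) = -0.6388


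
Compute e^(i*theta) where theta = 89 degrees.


cos(89°) = 0.0175
sin(89°) = 0.9998

e^(i*89°) = 0.0175 + 0.9998i


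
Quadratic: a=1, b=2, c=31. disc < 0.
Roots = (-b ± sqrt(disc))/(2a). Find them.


disc = 2^2 - 4*1*31 = 4 - 124 = -120
sqrt(|disc|) = sqrt(120) = 10.9545
Real part = -2/(2*1) = -1.0000
Imag part = 10.9545/(2*1) = 5.4772

-1.0000 ± 5.4772i


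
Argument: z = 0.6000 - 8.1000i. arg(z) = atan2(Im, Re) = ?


Re = 0.6, Im = -8.1
arg = atan2(-8.1, 0.6) = -85.7636 degrees

arg(z) = -85.7636 degrees


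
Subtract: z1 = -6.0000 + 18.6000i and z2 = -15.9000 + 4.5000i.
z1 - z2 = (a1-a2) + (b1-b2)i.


Real: -6 + 15.9 = 9.9
Imag: 18.6 - 4.5 = 14.1

9.9000 + 14.1000i


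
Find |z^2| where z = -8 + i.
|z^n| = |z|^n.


|z| = sqrt(64+1) = sqrt(65) = 8.0623
|z^2| = |z|^2 = (sqrt(65))^2 = 65

|z^2| = 65


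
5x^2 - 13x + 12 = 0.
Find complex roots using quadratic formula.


disc = (-13)^2 - 4*5*12 = 169 - 240 = -71
sqrt(|disc|) = sqrt(71) = 8.4261
Real part = 13/(2*5) = 1.3000
Imag part = 8.4261/(2*5) = 0.8426

1.3000 ± 0.8426i


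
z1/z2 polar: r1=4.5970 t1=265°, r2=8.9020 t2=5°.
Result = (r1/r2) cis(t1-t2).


r = 4.5970 / 8.9020 = 0.5164
theta = 265° - 5° = 260° = 260° (mod 360)

0.5164 cis(260°)


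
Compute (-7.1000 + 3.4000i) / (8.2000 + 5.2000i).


Conjugate of z2 = 8.2000 - 5.2000i
Numerator: (-7.1000 + 3.4000i)(8.2000 - 5.2000i) = -40.5400 + 64.8000i
Denominator: 8.2^2 + 5.2^2 = 94.28
Result = (-40.5400 + 64.8000i)/94.28

-0.4300 + 0.6873i


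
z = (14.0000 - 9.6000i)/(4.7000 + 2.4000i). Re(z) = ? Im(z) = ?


Multiply by conjugate: (14.0000 - 9.6000i)(4.7000 - 2.4000i) / (4.7^2 + 2.4^2)
Numerator real = 14*4.7 - (9.6)*2.4 = 42.76
Numerator imag = -9.6*4.7 - 14*2.4 = -78.72
Denominator = 27.85
Re(z) = 42.76/27.85 = 1.5354
Im(z) = -78.72/27.85 = -2.8266

Re(z) = 1.5354, Im(z) = -2.8266


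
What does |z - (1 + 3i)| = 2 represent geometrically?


|z - z0| = r is a circle with center z0 and radius r.
Center = (1, 3), radius = 2

Circle with center (1, 3) and radius 2


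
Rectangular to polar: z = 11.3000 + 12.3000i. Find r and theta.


r = sqrt(127.69+151.29) = sqrt(278.98) = 16.7027
theta = atan2(12.3, 11.3) = 47.4263 degrees

r = 16.7027, theta = 47.4263 degrees


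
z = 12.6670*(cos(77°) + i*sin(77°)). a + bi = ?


a = 12.6670*cos(77°) = 12.6670*0.224951 = 2.8495
b = 12.6670*sin(77°) = 12.6670*0.97437 = 12.3423

2.8495 + 12.3423i


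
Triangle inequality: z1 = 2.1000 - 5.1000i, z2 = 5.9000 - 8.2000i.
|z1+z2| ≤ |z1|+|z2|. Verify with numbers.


|z1| = sqrt(2.1^2 + (-5.1)^2) = sqrt(30.42) = 5.5154
|z2| = sqrt(5.9^2 + (-8.2)^2) = sqrt(102.05) = 10.1020
z1+z2 = 8.0000 - 13.3000i
|z1+z2| = sqrt(240.89) = 15.5206
|z1|+|z2| = 5.5154 + 10.1020 = 15.6174

|z1+z2| = 15.5206 ≤ |z1|+|z2| = 15.6174 (verified)


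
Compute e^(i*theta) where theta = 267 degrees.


cos(267°) = -0.0523
sin(267°) = -0.9986

e^(i*267°) = -0.0523 - 0.9986i


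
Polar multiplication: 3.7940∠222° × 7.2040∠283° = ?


r = 3.7940 * 7.2040 = 27.3320
theta = 222° + 283° = 505° = 145° (mod 360)

27.3320 cis(145°)


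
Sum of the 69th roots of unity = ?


The sum of all 69th roots of unity is 0.
Geometric series: (1 - w^69)/(1 - w) = (1-1)/(1-w) = 0 since w^69 = 1, w ≠ 1.
Alternatively: coefficient of z^68 in z^69 - 1 is 0.

0


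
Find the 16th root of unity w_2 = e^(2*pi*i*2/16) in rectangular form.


Angle = 360*2/16 = 45°
a = cos(45°) = 0.7071
b = sin(45°) = 0.7071

0.7071 + 0.7071i


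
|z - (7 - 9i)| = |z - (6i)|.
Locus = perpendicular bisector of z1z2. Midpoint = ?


Equal distances means the locus is the perpendicular bisector of z1 and z2.
Midpoint = ((7+0)/2, (-9+6)/2) = (3.5000, -1.5000)

Perpendicular bisector through (3.5000, -1.5000)


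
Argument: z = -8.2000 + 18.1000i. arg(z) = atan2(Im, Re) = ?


Re = -8.2, Im = 18.1
arg = atan2(18.1, -8.2) = 114.3724 degrees

arg(z) = 114.3724 degrees


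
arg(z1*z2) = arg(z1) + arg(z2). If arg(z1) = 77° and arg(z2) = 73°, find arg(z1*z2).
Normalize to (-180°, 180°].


arg(z1*z2) = 77° + 73° = 150°
Normalized to (-180°, 180°]: 150°

150°


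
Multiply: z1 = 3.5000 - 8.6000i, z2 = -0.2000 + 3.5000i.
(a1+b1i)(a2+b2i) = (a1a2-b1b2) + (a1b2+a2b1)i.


Real = 3.5*(-0.2) - (-8.6)*3.5 = -0.7 - (-30.1) = 29.4
Imag = 3.5*3.5 - (0.2)*(-8.6) = 12.25 + 1.72 = 13.97

29.4000 + 13.9700i


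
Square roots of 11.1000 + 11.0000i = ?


|z| = sqrt(123.21+121) = 15.6272
sqrt((|z|+a)/2) = sqrt((15.6272+11.1)/2) = sqrt(13.3636) = 3.6556
sqrt((|z|-a)/2) = sqrt((15.6272-11.1)/2) = sqrt(2.2636) = 1.5045

±(3.6556 + 1.5045i) i.e. 3.6556 + 1.5045i and -3.6556 - 1.5045i


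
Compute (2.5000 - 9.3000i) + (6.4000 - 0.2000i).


Real: 2.5 + 6.4 = 8.9
Imag: -9.3 - 0.2 = -9.5

8.9000 - 9.5000i


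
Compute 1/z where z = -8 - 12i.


|z|^2 = 64+144 = 208
1/z = (-8 + 12i)/208

1/z = -0.0385 + 0.0577i


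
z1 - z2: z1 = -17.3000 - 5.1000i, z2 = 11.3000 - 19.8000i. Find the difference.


Real: -17.3 - 11.3 = -28.6
Imag: -5.1 + 19.8 = 14.7

-28.6000 + 14.7000i


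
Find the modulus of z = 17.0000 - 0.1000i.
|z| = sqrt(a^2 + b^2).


|z| = sqrt(17^2 + (-0.1)^2) = sqrt(289 + 0.01) = sqrt(289.01) = 17.0003

|z| = 17.0003


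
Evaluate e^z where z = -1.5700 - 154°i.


e^-1.5700 = 0.2080
cos(-154°) = -0.8988
sin(-154°) = -0.4384
Real = 0.2080*(-0.8988) = -0.1870
Imag = 0.2080*(-0.4384) = -0.0912

-0.1870 - 0.0912i


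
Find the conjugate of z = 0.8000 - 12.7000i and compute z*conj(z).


z_bar = 0.8000 + 12.7000i
z*z_bar = 0.8^2 + (-12.7)^2 = 0.64 + 161.29 = 161.93

z_bar = 0.8000 + 12.7000i, z*z_bar = 161.93


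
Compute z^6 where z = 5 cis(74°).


r^6 = 5^6 = 15625
n*theta = 6*74° = 444° = 84° (mod 360)
a = 15625*cos(84°) = 1633.2572
b = 15625*sin(84°) = 15539.4046

15625 cis(84°) = 1633.2572 + 15539.4046i


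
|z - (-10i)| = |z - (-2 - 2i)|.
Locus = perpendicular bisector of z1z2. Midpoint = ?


Equal distances means the locus is the perpendicular bisector of z1 and z2.
Midpoint = ((0+(-2))/2, (-10+(-2))/2) = (-1.0000, -6.0000)

Perpendicular bisector through (-1.0000, -6.0000)


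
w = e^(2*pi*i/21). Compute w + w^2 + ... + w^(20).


With w = e^(2*pi*i/21), all 21 of the 21th roots of unity w^0 = 1, w, ..., w^(20) sum to 0: 1 + w + ... + w^(20) = (1 - w^21)/(1 - w) = 0 since w^21 = 1, w ≠ 1.
Removing the root 1: w + w^2 + ... + w^(20) = 0 - 1 = -1

Sum = -1


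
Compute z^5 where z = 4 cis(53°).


r^5 = 4^5 = 1024
n*theta = 5*53° = 265° = 265° (mod 360)
a = 1024*cos(265°) = -89.2475
b = 1024*sin(265°) = -1020.1034

1024 cis(265°) = -89.2475 - 1020.1034i


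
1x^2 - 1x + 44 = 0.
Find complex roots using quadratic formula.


disc = (-1)^2 - 4*1*44 = 1 - 176 = -175
sqrt(|disc|) = sqrt(175) = 13.2288
Real part = 1/(2*1) = 0.5000
Imag part = 13.2288/(2*1) = 6.6144

0.5000 ± 6.6144i


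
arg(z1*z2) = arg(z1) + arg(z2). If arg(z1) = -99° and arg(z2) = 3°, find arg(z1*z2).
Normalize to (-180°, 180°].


arg(z1*z2) = -99° + 3° = -96°
Normalized to (-180°, 180°]: -96°

-96°


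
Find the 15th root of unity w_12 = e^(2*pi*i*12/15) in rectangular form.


Angle = 360*12/15 = 288°
a = cos(288°) = 0.3090
b = sin(288°) = -0.9511

0.3090 - 0.9511i


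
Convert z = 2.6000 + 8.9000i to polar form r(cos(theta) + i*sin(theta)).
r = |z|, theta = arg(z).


r = sqrt(6.76+79.21) = sqrt(85.97) = 9.2720
theta = atan2(8.9, 2.6) = 73.7151 degrees

r = 9.2720, theta = 73.7151 degrees


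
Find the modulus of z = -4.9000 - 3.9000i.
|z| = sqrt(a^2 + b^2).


|z| = sqrt((-4.9)^2 + (-3.9)^2) = sqrt(24.01 + 15.21) = sqrt(39.22) = 6.2626

|z| = 6.2626


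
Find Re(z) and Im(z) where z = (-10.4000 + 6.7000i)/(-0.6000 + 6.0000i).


Multiply by conjugate: (-10.4000 + 6.7000i)(-0.6000 - 6.0000i) / ((-0.6)^2 + 6^2)
Numerator real = -10.4*(-0.6) + 6.7*6 = 46.44
Numerator imag = 6.7*(-0.6) - (-10.4)*6 = 58.38
Denominator = 36.36
Re(z) = 46.44/36.36 = 1.2772
Im(z) = 58.38/36.36 = 1.6056

Re(z) = 1.2772, Im(z) = 1.6056


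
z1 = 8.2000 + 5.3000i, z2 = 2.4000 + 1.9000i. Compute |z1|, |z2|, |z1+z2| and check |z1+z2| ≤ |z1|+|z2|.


|z1| = sqrt(8.2^2 + 5.3^2) = sqrt(95.33) = 9.7637
|z2| = sqrt(2.4^2 + 1.9^2) = sqrt(9.37) = 3.0610
z1+z2 = 10.6000 + 7.2000i
|z1+z2| = sqrt(164.2) = 12.8141
|z1|+|z2| = 9.7637 + 3.0610 = 12.8247

|z1+z2| = 12.8141 ≤ |z1|+|z2| = 12.8247 (verified)


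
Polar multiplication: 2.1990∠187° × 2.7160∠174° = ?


r = 2.1990 * 2.7160 = 5.9725
theta = 187° + 174° = 361° = 1° (mod 360)

5.9725 cis(1°)


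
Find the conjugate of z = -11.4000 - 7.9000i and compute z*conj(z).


z_bar = -11.4000 + 7.9000i
z*z_bar = (-11.4)^2 + (-7.9)^2 = 129.96 + 62.41 = 192.37

z_bar = -11.4000 + 7.9000i, z*z_bar = 192.37


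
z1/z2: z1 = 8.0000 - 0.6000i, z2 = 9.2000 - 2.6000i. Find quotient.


Conjugate of z2 = 9.2000 + 2.6000i
Numerator: (8.0000 - 0.6000i)(9.2000 + 2.6000i) = 75.1600 + 15.2800i
Denominator: 9.2^2 + (-2.6)^2 = 91.4
Result = (75.1600 + 15.2800i)/91.4

0.8223 + 0.1672i


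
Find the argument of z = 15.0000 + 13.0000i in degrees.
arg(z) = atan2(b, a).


Re = 15, Im = 13
arg = atan2(13, 15) = 40.9144 degrees

arg(z) = 40.9144 degrees


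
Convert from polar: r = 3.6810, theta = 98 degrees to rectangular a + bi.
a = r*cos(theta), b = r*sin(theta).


a = 3.6810*cos(98°) = 3.6810*(-0.13917) = -0.5123
b = 3.6810*sin(98°) = 3.6810*0.99027 = 3.6452

-0.5123 + 3.6452i


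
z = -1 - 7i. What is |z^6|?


|z| = sqrt(1+49) = sqrt(50) = 7.0711
|z^6| = |z|^6 = (sqrt(50))^6 = 50^3 = 125000

|z^6| = 125000


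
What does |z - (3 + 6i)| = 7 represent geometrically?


|z - z0| = r is a circle with center z0 and radius r.
Center = (3, 6), radius = 7

Circle with center (3, 6) and radius 7


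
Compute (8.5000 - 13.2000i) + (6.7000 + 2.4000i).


Real: 8.5 + 6.7 = 15.2
Imag: -13.2 + 2.4 = -10.8

15.2000 - 10.8000i


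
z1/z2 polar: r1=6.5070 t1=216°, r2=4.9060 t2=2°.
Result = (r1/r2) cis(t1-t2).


r = 6.5070 / 4.9060 = 1.3263
theta = 216° - 2° = 214° = 214° (mod 360)

1.3263 cis(214°)


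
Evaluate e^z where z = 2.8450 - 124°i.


e^2.8450 = 17.20156
cos(-124°) = -0.559193
sin(-124°) = -0.829038
Real = 17.20156*(-0.559193) = -9.6190
Imag = 17.20156*(-0.829038) = -14.2607

-9.6190 - 14.2607i


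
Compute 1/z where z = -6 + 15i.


|z|^2 = 36+225 = 261
1/z = (-6 - 15i)/261

1/z = -0.0230 - 0.0575i


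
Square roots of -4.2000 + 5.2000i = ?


|z| = sqrt(17.64+27.04) = 6.6843
sqrt((|z|+a)/2) = sqrt((6.6843+(-4.2))/2) = sqrt(1.2422) = 1.1145
sqrt((|z|-a)/2) = sqrt((6.6843-(-4.2))/2) = sqrt(5.4422) = 2.3328

±(1.1145 + 2.3328i) i.e. 1.1145 + 2.3328i and -1.1145 - 2.3328i


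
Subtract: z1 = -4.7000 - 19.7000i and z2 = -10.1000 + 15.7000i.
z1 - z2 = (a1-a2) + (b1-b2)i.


Real: -4.7 + 10.1 = 5.4
Imag: -19.7 - 15.7 = -35.4

5.4000 - 35.4000i


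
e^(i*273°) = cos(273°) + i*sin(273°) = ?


cos(273°) = 0.0523
sin(273°) = -0.9986

e^(i*273°) = 0.0523 - 0.9986i


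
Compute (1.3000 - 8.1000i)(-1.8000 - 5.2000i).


Real = 1.3*(-1.8) - (-8.1)*(-5.2) = -2.34 - 42.12 = -44.46
Imag = 1.3*(-5.2) - (1.8)*(-8.1) = -6.76 + 14.58 = 7.82

-44.4600 + 7.8200i


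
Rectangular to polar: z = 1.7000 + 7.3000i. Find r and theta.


r = sqrt(2.89+53.29) = sqrt(56.18) = 7.4953
theta = atan2(7.3, 1.7) = 76.8908 degrees

r = 7.4953, theta = 76.8908 degrees


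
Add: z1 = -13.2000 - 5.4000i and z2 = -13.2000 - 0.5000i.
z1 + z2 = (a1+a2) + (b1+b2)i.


Real: -13.2 - 13.2 = -26.4
Imag: -5.4 - 0.5 = -5.9

-26.4000 - 5.9000i


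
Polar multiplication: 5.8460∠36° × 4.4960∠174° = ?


r = 5.8460 * 4.4960 = 26.2836
theta = 36° + 174° = 210° = 210° (mod 360)

26.2836 cis(210°)


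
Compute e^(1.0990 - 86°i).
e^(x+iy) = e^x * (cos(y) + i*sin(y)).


e^1.0990 = 3.0012
cos(-86°) = 0.06976
sin(-86°) = -0.99756
Real = 3.0012*0.06976 = 0.2094
Imag = 3.0012*(-0.99756) = -2.9939

0.2094 - 2.9939i


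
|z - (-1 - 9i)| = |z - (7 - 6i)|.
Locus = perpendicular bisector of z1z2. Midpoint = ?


Equal distances means the locus is the perpendicular bisector of z1 and z2.
Midpoint = ((-1+7)/2, (-9+(-6))/2) = (3.0000, -7.5000)

Perpendicular bisector through (3.0000, -7.5000)


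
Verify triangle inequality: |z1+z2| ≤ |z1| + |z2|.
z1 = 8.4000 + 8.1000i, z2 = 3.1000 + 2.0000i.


|z1| = sqrt(8.4^2 + 8.1^2) = sqrt(136.17) = 11.6692
|z2| = sqrt(3.1^2 + 2^2) = sqrt(13.61) = 3.6892
z1+z2 = 11.5000 + 10.1000i
|z1+z2| = sqrt(234.26) = 15.3056
|z1|+|z2| = 11.6692 + 3.6892 = 15.3584

|z1+z2| = 15.3056 ≤ |z1|+|z2| = 15.3584 (verified)


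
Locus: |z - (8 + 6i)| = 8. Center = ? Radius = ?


|z - z0| = r is a circle with center z0 and radius r.
Center = (8, 6), radius = 8

Circle with center (8, 6) and radius 8


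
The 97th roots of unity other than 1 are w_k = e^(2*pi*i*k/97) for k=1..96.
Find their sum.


With w = e^(2*pi*i/97), all 97 of the 97th roots of unity w^0 = 1, w, ..., w^(96) sum to 0: 1 + w + ... + w^(96) = (1 - w^97)/(1 - w) = 0 since w^97 = 1, w ≠ 1.
Removing the root 1: w + w^2 + ... + w^(96) = 0 - 1 = -1

Sum = -1


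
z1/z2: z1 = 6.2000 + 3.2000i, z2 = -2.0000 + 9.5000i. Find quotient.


Conjugate of z2 = -2.0000 - 9.5000i
Numerator: (6.2000 + 3.2000i)(-2.0000 - 9.5000i) = 18.0000 - 65.3000i
Denominator: (-2)^2 + 9.5^2 = 94.25
Result = (18.0000 - 65.3000i)/94.25

0.1910 - 0.6928i


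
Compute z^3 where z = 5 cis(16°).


r^3 = 5^3 = 125
n*theta = 3*16° = 48° = 48° (mod 360)
a = 125*cos(48°) = 83.6413
b = 125*sin(48°) = 92.8931

125 cis(48°) = 83.6413 + 92.8931i


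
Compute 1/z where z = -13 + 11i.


|z|^2 = 169+121 = 290
1/z = (-13 - 11i)/290

1/z = -0.0448 - 0.0379i


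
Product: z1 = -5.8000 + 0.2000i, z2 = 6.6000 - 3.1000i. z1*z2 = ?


Real = -5.8*6.6 - 0.2*(-3.1) = -38.28 - (-0.62) = -37.66
Imag = -5.8*(-3.1) + 6.6*0.2 = 17.98 + 1.32 = 19.3

-37.6600 + 19.3000i


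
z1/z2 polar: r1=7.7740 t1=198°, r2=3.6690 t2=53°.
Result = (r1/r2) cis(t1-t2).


r = 7.7740 / 3.6690 = 2.1188
theta = 198° - 53° = 145° = 145° (mod 360)

2.1188 cis(145°)


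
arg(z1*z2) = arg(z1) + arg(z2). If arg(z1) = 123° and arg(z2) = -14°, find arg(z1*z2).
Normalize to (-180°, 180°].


arg(z1*z2) = 123° - 14° = 109°
Normalized to (-180°, 180°]: 109°

109°


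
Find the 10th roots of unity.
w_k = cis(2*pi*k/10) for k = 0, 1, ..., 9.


The 10th roots of unity are cis(360k/10°) for k=0..9
Angle step = 360/10 = 36°
Primitive root: cis(36°)
Primitive root = 0.8090 + 0.5878i

10 roots at angles: 0°, 36°, 72°, 108°, 144°, 180°, 216°, 252°, 288°, 324°


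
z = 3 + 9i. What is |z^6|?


|z| = sqrt(9+81) = sqrt(90) = 9.4868
|z^6| = |z|^6 = (sqrt(90))^6 = 90^3 = 729000

|z^6| = 729000


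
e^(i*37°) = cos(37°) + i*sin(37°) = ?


cos(37°) = 0.7986
sin(37°) = 0.6018

e^(i*37°) = 0.7986 + 0.6018i


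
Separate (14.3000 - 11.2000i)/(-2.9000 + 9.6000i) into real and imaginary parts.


Multiply by conjugate: (14.3000 - 11.2000i)(-2.9000 - 9.6000i) / ((-2.9)^2 + 9.6^2)
Numerator real = 14.3*(-2.9) - (11.2)*9.6 = -148.99
Numerator imag = -11.2*(-2.9) - 14.3*9.6 = -104.8
Denominator = 100.57
Re(z) = -148.99/100.57 = -1.4815
Im(z) = -104.8/100.57 = -1.0421

Re(z) = -1.4815, Im(z) = -1.0421


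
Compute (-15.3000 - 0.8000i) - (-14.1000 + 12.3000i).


Real: -15.3 + 14.1 = -1.2
Imag: -0.8 - 12.3 = -13.1

-1.2000 - 13.1000i


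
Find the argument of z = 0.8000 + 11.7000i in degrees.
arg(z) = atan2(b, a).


Re = 0.8, Im = 11.7
arg = atan2(11.7, 0.8) = 86.0884 degrees

arg(z) = 86.0884 degrees


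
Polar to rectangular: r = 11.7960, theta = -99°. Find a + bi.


a = 11.7960*cos(-99°) = 11.7960*(-0.156434) = -1.8453
b = 11.7960*sin(-99°) = 11.7960*(-0.98769) = -11.6508

-1.8453 - 11.6508i


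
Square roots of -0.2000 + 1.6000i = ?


|z| = sqrt(0.04+2.56) = 1.6125
sqrt((|z|+a)/2) = sqrt((1.6125+(-0.2))/2) = sqrt(0.7062) = 0.8404
sqrt((|z|-a)/2) = sqrt((1.6125-(-0.2))/2) = sqrt(0.9062) = 0.9520

±(0.8404 + 0.9520i) i.e. 0.8404 + 0.9520i and -0.8404 - 0.9520i


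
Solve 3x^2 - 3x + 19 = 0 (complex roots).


disc = (-3)^2 - 4*3*19 = 9 - 228 = -219
sqrt(|disc|) = sqrt(219) = 14.7986
Real part = 3/(2*3) = 0.5000
Imag part = 14.7986/(2*3) = 2.4664

0.5000 ± 2.4664i


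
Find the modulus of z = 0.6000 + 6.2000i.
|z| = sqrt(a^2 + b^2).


|z| = sqrt(0.6^2 + 6.2^2) = sqrt(0.36 + 38.44) = sqrt(38.8) = 6.2290

|z| = 6.2290


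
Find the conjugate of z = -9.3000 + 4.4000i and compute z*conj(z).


z_bar = -9.3000 - 4.4000i
z*z_bar = (-9.3)^2 + 4.4^2 = 86.49 + 19.36 = 105.85

z_bar = -9.3000 - 4.4000i, z*z_bar = 105.85


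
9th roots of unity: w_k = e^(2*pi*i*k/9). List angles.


The 9th roots of unity are cis(360k/9°) for k=0..8
Angle step = 360/9 = 40°
Primitive root: cis(40°)
Primitive root = 0.7660 + 0.6428i

9 roots at angles: 0°, 40°, 80°, 120°, 160°, 200°, 240°, 280°, 320°


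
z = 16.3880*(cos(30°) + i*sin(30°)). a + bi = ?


a = 16.3880*cos(30°) = 16.3880*0.866025 = 14.1924
b = 16.3880*sin(30°) = 16.3880*0.5 = 8.1940

14.1924 + 8.1940i


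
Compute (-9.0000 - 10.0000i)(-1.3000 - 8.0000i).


Real = -9*(-1.3) - (-10)*(-8) = 11.7 - 80 = -68.3
Imag = -9*(-8) - (1.3)*(-10) = 72 + 13 = 85

-68.3000 + 85.0000i


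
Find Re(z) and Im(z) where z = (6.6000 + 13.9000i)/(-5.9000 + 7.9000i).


Multiply by conjugate: (6.6000 + 13.9000i)(-5.9000 - 7.9000i) / ((-5.9)^2 + 7.9^2)
Numerator real = 6.6*(-5.9) + 13.9*7.9 = 70.87
Numerator imag = 13.9*(-5.9) - 6.6*7.9 = -134.15
Denominator = 97.22
Re(z) = 70.87/97.22 = 0.7290
Im(z) = -134.15/97.22 = -1.3799

Re(z) = 0.7290, Im(z) = -1.3799


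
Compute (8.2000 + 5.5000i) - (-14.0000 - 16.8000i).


Real: 8.2 + 14 = 22.2
Imag: 5.5 + 16.8 = 22.3

22.2000 + 22.3000i


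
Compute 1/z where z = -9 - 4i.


|z|^2 = 81+16 = 97
1/z = (-9 + 4i)/97

1/z = -0.0928 + 0.0412i


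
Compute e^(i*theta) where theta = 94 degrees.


cos(94°) = -0.0698
sin(94°) = 0.9976

e^(i*94°) = -0.0698 + 0.9976i


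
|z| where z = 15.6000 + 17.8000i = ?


|z| = sqrt(15.6^2 + 17.8^2) = sqrt(243.36 + 316.84) = sqrt(560.2) = 23.6685

|z| = 23.6685


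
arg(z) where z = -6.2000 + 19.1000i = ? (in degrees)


Re = -6.2, Im = 19.1
arg = atan2(19.1, -6.2) = 107.9838 degrees

arg(z) = 107.9838 degrees


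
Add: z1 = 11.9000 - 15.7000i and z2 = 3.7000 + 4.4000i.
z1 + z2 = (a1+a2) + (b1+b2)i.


Real: 11.9 + 3.7 = 15.6
Imag: -15.7 + 4.4 = -11.3

15.6000 - 11.3000i


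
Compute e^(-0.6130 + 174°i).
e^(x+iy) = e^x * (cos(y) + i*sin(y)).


e^-0.6130 = 0.54172
cos(174°) = -0.99452
sin(174°) = 0.1045
Real = 0.54172*(-0.99452) = -0.5388
Imag = 0.54172*0.1045 = 0.0566

-0.5388 + 0.0566i


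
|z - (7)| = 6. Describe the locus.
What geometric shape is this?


|z - z0| = r is a circle with center z0 and radius r.
Center = (7, 0), radius = 6

Circle with center (7, 0) and radius 6


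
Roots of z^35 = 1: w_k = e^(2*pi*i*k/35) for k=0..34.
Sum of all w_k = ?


The sum of all 35th roots of unity is 0.
Geometric series: (1 - w^35)/(1 - w) = (1-1)/(1-w) = 0 since w^35 = 1, w ≠ 1.
Alternatively: coefficient of z^34 in z^35 - 1 is 0.

0


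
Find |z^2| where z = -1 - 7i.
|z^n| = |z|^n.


|z| = sqrt(1+49) = sqrt(50) = 7.0711
|z^2| = |z|^2 = (sqrt(50))^2 = 50

|z^2| = 50


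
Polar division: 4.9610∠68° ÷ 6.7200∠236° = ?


r = 4.9610 / 6.7200 = 0.7382
theta = 68° - 236° = -168° = 192° (mod 360)

0.7382 cis(192°)


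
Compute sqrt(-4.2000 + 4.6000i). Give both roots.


|z| = sqrt(17.64+21.16) = 6.2290
sqrt((|z|+a)/2) = sqrt((6.2290+(-4.2))/2) = sqrt(1.0145) = 1.0072
sqrt((|z|-a)/2) = sqrt((6.2290-(-4.2))/2) = sqrt(5.2145) = 2.2835

±(1.0072 + 2.2835i) i.e. 1.0072 + 2.2835i and -1.0072 - 2.2835i


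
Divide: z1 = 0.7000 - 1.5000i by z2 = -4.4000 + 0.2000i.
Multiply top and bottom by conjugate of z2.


Conjugate of z2 = -4.4000 - 0.2000i
Numerator: (0.7000 - 1.5000i)(-4.4000 - 0.2000i) = -3.3800 + 6.4600i
Denominator: (-4.4)^2 + 0.2^2 = 19.4
Result = (-3.3800 + 6.4600i)/19.4

-0.1742 + 0.3330i


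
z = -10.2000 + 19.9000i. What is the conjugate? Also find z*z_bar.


z_bar = -10.2000 - 19.9000i
z*z_bar = (-10.2)^2 + 19.9^2 = 104.04 + 396.01 = 500.05

z_bar = -10.2000 - 19.9000i, z*z_bar = 500.05


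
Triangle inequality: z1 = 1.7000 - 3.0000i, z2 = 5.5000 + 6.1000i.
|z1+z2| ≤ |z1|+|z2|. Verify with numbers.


|z1| = sqrt(1.7^2 + (-3)^2) = sqrt(11.89) = 3.4482
|z2| = sqrt(5.5^2 + 6.1^2) = sqrt(67.46) = 8.2134
z1+z2 = 7.2000 + 3.1000i
|z1+z2| = sqrt(61.45) = 7.8390
|z1|+|z2| = 3.4482 + 8.2134 = 11.6616

|z1+z2| = 7.8390 ≤ |z1|+|z2| = 11.6616 (verified)


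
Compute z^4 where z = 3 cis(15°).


r^4 = 3^4 = 81
n*theta = 4*15° = 60° = 60° (mod 360)
a = 81*cos(60°) = 40.5000
b = 81*sin(60°) = 70.1481

81 cis(60°) = 40.5000 + 70.1481i


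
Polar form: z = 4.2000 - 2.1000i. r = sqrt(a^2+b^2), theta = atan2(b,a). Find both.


r = sqrt(17.64+4.41) = sqrt(22.05) = 4.6957
theta = atan2(-2.1, 4.2) = -26.5651 degrees

r = 4.6957, theta = -26.5651 degrees


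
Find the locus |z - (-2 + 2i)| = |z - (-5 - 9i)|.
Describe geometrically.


Equal distances means the locus is the perpendicular bisector of z1 and z2.
Midpoint = ((-2+(-5))/2, (2+(-9))/2) = (-3.5000, -3.5000)

Perpendicular bisector through (-3.5000, -3.5000)
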